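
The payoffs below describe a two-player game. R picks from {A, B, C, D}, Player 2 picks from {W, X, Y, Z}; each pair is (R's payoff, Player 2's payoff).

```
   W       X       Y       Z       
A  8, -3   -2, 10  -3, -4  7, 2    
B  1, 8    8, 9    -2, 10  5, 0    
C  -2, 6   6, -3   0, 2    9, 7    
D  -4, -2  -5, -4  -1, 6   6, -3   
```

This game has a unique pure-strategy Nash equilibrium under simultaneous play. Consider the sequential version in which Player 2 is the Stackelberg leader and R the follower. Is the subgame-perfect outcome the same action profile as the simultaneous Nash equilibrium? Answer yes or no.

no

R best-responds to each possible Player 2 move:
- W: BR = A, leader payoff -3.
- X: BR = B, leader payoff 9.
- Y: BR = C, leader payoff 2.
- Z: BR = C, leader payoff 7.
Player 2's induced payoffs are -3, 9, 2, 7, so Player 2 commits to X. Subgame-perfect outcome: (B, X) with payoffs (8, 9).
Under simultaneous play:
R's best replies: W→A; X→B; Y→C; Z→C.
Player 2's best replies: A→X; B→Y; C→Z; D→Y.
Only (C, Z) has each player best-responding; Nash payoffs (9, 7).
Sequential outcome (B, X) differs from the Nash profile (C, Z).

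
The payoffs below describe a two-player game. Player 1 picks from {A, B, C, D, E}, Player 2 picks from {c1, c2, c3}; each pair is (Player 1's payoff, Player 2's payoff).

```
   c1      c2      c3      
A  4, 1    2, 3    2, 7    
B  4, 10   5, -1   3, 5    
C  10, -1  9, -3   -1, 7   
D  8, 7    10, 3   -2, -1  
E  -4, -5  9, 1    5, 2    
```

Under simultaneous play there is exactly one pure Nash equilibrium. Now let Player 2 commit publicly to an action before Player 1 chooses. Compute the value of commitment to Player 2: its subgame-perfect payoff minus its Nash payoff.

1

Backward induction with Player 2 moving first.
- c1: Player 1 compares 4, 4, 10, 8, -4 and picks C; Player 2 would get -1.
- c2: Player 1 compares 2, 5, 9, 10, 9 and picks D; Player 2 would get 3.
- c3: Player 1 compares 2, 3, -1, -2, 5 and picks E; Player 2 would get 2.
Maximizing over -1, 3, 2, Player 2 chooses c2. Subgame-perfect outcome: (D, c2) with payoffs (10, 3).
Now find the simultaneous Nash equilibrium.
Player 1's best replies: c1→C; c2→D; c3→E.
Player 2's best replies: A→c3; B→c1; C→c3; D→c1; E→c3.
The unique mutual best reply is (E, c3), giving (5, 2).
Player 2's commitment gain: 3 − 2 = 1.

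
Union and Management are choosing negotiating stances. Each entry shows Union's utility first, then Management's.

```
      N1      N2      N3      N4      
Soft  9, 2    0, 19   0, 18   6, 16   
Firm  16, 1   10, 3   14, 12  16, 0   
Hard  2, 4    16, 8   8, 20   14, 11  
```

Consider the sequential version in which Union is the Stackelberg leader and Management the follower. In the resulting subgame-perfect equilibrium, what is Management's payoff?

12

Management best-responds to each possible Union move:
- Soft: Management compares 2, 19, 18, 16 and picks N2; Union would get 0.
- Firm: Management compares 1, 3, 12, 0 and picks N3; Union would get 14.
- Hard: Management compares 4, 8, 20, 11 and picks N3; Union would get 8.
Maximizing over 0, 14, 8, Union chooses Firm. Subgame-perfect outcome: (Firm, N3) with payoffs (14, 12).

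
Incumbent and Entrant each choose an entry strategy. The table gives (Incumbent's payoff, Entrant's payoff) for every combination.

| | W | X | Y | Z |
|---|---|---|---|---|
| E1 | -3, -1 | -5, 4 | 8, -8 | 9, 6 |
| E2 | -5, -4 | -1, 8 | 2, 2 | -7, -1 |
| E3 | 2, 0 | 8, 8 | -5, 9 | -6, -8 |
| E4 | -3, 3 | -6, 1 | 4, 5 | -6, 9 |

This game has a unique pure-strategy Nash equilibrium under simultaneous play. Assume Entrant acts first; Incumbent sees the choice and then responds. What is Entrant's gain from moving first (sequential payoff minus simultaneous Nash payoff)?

2

Solve by backward induction (Entrant leads).
- W: Incumbent compares -3, -5, 2, -3 and picks E3; Entrant would get 0.
- X: Incumbent compares -5, -1, 8, -6 and picks E3; Entrant would get 8.
- Y: Incumbent compares 8, 2, -5, 4 and picks E1; Entrant would get -8.
- Z: Incumbent compares 9, -7, -6, -6 and picks E1; Entrant would get 6.
Entrant's induced payoffs are 0, 8, -8, 6, so Entrant commits to X. Subgame-perfect outcome: (E3, X) with payoffs (8, 8).
Now find the simultaneous Nash equilibrium.
Incumbent's best replies: W→E3; X→E3; Y→E1; Z→E1.
Entrant's best replies: E1→Z; E2→X; E3→Y; E4→Z.
The unique mutual best reply is (E1, Z), giving (9, 6).
Entrant's commitment gain: 8 − 6 = 2.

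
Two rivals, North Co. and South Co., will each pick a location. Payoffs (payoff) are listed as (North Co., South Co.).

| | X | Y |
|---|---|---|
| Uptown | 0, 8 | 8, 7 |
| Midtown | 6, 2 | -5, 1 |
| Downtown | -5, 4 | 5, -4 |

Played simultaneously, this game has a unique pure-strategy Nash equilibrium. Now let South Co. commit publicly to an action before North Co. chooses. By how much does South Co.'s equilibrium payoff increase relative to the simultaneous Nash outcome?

5

Backward induction with South Co. moving first.
- X: BR = Midtown, leader payoff 2.
- Y: BR = Uptown, leader payoff 7.
Among 2, 7, the best is 7 at Y. Subgame-perfect outcome: (Uptown, Y) with payoffs (8, 7).
For the simultaneous game, intersect best replies.
North Co.'s best replies: X→Midtown; Y→Uptown.
South Co.'s best replies: Uptown→X; Midtown→X; Downtown→X.
The unique mutual best reply is (Midtown, X), giving (6, 2).
South Co.'s commitment gain: 7 − 2 = 5.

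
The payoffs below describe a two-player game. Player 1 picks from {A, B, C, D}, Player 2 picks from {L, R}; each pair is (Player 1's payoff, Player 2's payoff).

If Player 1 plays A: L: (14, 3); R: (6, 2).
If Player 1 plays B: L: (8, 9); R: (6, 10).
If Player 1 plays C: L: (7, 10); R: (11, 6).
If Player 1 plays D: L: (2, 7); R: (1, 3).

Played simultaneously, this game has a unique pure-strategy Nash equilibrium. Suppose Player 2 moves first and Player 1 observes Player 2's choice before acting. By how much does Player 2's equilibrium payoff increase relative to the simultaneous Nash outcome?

Player 1 best-responds to each possible Player 2 move:
- L: BR = A, leader payoff 3.
- R: BR = C, leader payoff 6.
Player 2's induced payoffs are 3, 6, so Player 2 commits to R. Subgame-perfect outcome: (C, R) with payoffs (11, 6).
Under simultaneous play:
Player 1's best replies: L→A; R→C.
Player 2's best replies: A→L; B→R; C→L; D→L.
The unique mutual best reply is (A, L), giving (14, 3).
Player 2's commitment gain: 6 − 3 = 3.

3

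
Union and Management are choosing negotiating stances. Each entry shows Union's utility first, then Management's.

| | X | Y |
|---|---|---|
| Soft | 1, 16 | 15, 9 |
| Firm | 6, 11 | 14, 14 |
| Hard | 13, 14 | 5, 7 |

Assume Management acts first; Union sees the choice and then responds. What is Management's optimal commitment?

Work backward from Union's decision.
- X: Union compares 1, 6, 13 and picks Hard; Management would get 14.
- Y: Union compares 15, 14, 5 and picks Soft; Management would get 9.
Among 14, 9, the best is 14 at X. Subgame-perfect outcome: (Hard, X) with payoffs (13, 14).

X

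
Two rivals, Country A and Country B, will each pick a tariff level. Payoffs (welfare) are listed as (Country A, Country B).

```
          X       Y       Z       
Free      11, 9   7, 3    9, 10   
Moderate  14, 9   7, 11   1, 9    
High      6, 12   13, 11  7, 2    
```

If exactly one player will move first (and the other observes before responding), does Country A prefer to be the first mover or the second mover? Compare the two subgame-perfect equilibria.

If Country A leads: Country B's best replies are Free→Z, Moderate→Y, High→X; Country A's induced payoffs 9, 7, 6; outcome (Free, Z), payoffs (9, 10).
If Country B leads: Country A's best replies are X→Moderate, Y→High, Z→Free; Country B's induced payoffs 9, 11, 10; outcome (High, Y), payoffs (13, 11).
Country A gets 9 moving first and 13 moving second, so Country A prefers to move second.

second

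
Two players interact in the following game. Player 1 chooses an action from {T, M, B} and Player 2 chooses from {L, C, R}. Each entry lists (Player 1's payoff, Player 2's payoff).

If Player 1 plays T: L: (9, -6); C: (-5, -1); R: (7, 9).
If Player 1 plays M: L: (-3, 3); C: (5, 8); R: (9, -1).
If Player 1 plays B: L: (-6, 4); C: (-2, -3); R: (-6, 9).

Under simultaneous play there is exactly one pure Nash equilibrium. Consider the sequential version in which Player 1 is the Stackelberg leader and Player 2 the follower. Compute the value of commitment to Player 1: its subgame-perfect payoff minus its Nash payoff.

2

Player 2 best-responds to each possible Player 1 move:
- T → Player 2 plays R (best of -6, -1, 9); Player 1 gets 7.
- M → Player 2 plays C (best of 3, 8, -1); Player 1 gets 5.
- B → Player 2 plays R (best of 4, -3, 9); Player 1 gets -6.
Player 1's induced payoffs are 7, 5, -6, so Player 1 commits to T. Subgame-perfect outcome: (T, R) with payoffs (7, 9).
For the simultaneous game, intersect best replies.
Player 1's best replies: L→T; C→M; R→M.
Player 2's best replies: T→R; M→C; B→R.
Only (M, C) has each player best-responding; Nash payoffs (5, 8).
Player 1's commitment gain: 7 − 5 = 2.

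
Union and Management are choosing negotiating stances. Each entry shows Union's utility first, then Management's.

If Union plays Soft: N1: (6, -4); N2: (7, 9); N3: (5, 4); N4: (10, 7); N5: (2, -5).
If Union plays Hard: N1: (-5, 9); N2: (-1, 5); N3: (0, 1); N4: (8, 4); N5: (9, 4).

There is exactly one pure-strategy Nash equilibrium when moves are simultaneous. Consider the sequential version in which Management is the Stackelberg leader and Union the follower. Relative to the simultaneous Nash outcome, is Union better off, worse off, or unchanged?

Work backward from Union's decision.
- N1 → Union plays Soft (best of 6, -5); Management gets -4.
- N2 → Union plays Soft (best of 7, -1); Management gets 9.
- N3 → Union plays Soft (best of 5, 0); Management gets 4.
- N4 → Union plays Soft (best of 10, 8); Management gets 7.
- N5 → Union plays Hard (best of 2, 9); Management gets 4.
Management's induced payoffs are -4, 9, 4, 7, 4, so Management commits to N2. Subgame-perfect outcome: (Soft, N2) with payoffs (7, 9).
For the simultaneous game, intersect best replies.
Union's best replies: N1→Soft; N2→Soft; N3→Soft; N4→Soft; N5→Hard.
Management's best replies: Soft→N2; Hard→N1.
Only (Soft, N2) has each player best-responding; Nash payoffs (7, 9).
Union earns 7 sequentially versus 7 at the Nash outcome: unchanged.

unchanged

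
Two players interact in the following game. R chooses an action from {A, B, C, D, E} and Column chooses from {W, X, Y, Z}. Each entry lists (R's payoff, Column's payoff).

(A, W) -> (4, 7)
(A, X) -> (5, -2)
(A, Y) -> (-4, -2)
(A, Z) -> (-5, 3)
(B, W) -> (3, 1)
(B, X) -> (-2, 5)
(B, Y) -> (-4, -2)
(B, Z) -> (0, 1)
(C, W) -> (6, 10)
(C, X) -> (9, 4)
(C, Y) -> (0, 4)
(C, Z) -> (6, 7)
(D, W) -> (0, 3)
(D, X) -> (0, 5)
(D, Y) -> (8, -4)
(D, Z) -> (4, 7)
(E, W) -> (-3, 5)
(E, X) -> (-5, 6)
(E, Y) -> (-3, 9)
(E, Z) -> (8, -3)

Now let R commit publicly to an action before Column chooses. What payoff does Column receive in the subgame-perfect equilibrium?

Solve by backward induction (R leads).
- A: Column compares 7, -2, -2, 3 and picks W; R would get 4.
- B: Column compares 1, 5, -2, 1 and picks X; R would get -2.
- C: Column compares 10, 4, 4, 7 and picks W; R would get 6.
- D: Column compares 3, 5, -4, 7 and picks Z; R would get 4.
- E: Column compares 5, 6, 9, -3 and picks Y; R would get -3.
Maximizing over 4, -2, 6, 4, -3, R chooses C. Subgame-perfect outcome: (C, W) with payoffs (6, 10).

10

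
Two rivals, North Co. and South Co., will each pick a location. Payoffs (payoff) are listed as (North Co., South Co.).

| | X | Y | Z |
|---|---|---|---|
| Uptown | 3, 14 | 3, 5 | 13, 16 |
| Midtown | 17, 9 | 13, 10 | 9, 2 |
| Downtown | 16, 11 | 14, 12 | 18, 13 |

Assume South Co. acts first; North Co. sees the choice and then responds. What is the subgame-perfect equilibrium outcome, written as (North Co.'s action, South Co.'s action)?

(Downtown, Z)

Work backward from North Co.'s decision.
- X: BR = Midtown, leader payoff 9.
- Y: BR = Downtown, leader payoff 12.
- Z: BR = Downtown, leader payoff 13.
South Co.'s induced payoffs are 9, 12, 13, so South Co. commits to Z. Subgame-perfect outcome: (Downtown, Z) with payoffs (18, 13).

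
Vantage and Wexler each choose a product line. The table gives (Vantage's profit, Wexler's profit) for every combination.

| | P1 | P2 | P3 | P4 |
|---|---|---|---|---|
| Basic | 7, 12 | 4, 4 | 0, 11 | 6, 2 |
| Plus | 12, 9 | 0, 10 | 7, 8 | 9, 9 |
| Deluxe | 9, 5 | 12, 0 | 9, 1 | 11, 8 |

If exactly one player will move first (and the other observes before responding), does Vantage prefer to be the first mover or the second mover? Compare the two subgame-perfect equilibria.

If Vantage leads: Wexler's best replies are Basic→P1, Plus→P2, Deluxe→P4; Vantage's induced payoffs 7, 0, 11; outcome (Deluxe, P4), payoffs (11, 8).
If Wexler leads: Vantage's best replies are P1→Plus, P2→Deluxe, P3→Deluxe, P4→Deluxe; Wexler's induced payoffs 9, 0, 1, 8; outcome (Plus, P1), payoffs (12, 9).
Vantage gets 11 moving first and 12 moving second, so Vantage prefers to move second.

second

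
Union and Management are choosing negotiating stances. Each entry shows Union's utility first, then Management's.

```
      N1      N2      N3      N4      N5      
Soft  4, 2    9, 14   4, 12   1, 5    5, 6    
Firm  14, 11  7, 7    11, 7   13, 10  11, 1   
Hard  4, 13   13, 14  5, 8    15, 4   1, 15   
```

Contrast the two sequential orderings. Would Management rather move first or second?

If Union leads: Management's best replies are Soft→N2, Firm→N1, Hard→N5; Union's induced payoffs 9, 14, 1; outcome (Firm, N1), payoffs (14, 11).
If Management leads: Union's best replies are N1→Firm, N2→Hard, N3→Firm, N4→Hard, N5→Firm; Management's induced payoffs 11, 14, 7, 4, 1; outcome (Hard, N2), payoffs (13, 14).
Management gets 14 moving first and 11 moving second, so Management prefers to move first.

first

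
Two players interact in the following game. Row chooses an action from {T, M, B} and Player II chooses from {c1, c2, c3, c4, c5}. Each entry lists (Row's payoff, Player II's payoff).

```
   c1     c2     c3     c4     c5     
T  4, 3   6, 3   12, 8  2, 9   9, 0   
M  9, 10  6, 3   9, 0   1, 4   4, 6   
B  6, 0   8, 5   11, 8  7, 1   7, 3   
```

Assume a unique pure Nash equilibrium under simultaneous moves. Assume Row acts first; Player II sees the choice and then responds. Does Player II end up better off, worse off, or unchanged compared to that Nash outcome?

Player II best-responds to each possible Row move:
- T: BR = c4, leader payoff 2.
- M: BR = c1, leader payoff 9.
- B: BR = c3, leader payoff 11.
Row's induced payoffs are 2, 9, 11, so Row commits to B. Subgame-perfect outcome: (B, c3) with payoffs (11, 8).
For the simultaneous game, intersect best replies.
Row's best replies: c1→M; c2→B; c3→T; c4→B; c5→T.
Player II's best replies: T→c4; M→c1; B→c3.
The unique mutual best reply is (M, c1), giving (9, 10).
Player II earns 8 sequentially versus 10 at the Nash outcome: worse off.

worse off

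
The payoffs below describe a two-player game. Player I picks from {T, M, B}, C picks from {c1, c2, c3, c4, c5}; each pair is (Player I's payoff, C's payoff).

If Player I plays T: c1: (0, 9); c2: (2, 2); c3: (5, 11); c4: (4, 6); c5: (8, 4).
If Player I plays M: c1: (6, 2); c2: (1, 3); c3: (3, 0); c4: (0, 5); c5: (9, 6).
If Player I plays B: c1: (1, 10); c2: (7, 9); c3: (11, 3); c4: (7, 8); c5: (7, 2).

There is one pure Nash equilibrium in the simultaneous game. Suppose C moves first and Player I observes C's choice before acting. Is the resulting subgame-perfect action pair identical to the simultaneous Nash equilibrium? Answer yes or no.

Backward induction with C moving first.
- c1 → Player I plays M (best of 0, 6, 1); C gets 2.
- c2 → Player I plays B (best of 2, 1, 7); C gets 9.
- c3 → Player I plays B (best of 5, 3, 11); C gets 3.
- c4 → Player I plays B (best of 4, 0, 7); C gets 8.
- c5 → Player I plays M (best of 8, 9, 7); C gets 6.
C's induced payoffs are 2, 9, 3, 8, 6, so C commits to c2. Subgame-perfect outcome: (B, c2) with payoffs (7, 9).
Under simultaneous play:
Player I's best replies: c1→M; c2→B; c3→B; c4→B; c5→M.
C's best replies: T→c3; M→c5; B→c1.
Only (M, c5) has each player best-responding; Nash payoffs (9, 6).
Sequential outcome (B, c2) differs from the Nash profile (M, c5).

no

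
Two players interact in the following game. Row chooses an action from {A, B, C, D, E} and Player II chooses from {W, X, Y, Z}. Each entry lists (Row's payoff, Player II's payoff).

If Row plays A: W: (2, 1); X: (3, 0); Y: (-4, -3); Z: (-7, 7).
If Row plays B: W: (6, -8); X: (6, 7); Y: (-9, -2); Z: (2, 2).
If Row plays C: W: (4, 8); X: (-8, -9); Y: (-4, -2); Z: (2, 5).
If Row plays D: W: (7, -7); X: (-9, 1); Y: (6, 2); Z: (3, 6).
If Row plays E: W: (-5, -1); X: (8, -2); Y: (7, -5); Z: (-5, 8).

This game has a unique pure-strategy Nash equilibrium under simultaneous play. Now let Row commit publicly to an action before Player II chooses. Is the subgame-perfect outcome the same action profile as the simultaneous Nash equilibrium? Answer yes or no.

no

Backward induction with Row moving first.
- A → Player II plays Z (best of 1, 0, -3, 7); Row gets -7.
- B → Player II plays X (best of -8, 7, -2, 2); Row gets 6.
- C → Player II plays W (best of 8, -9, -2, 5); Row gets 4.
- D → Player II plays Z (best of -7, 1, 2, 6); Row gets 3.
- E → Player II plays Z (best of -1, -2, -5, 8); Row gets -5.
Among -7, 6, 4, 3, -5, the best is 6 at B. Subgame-perfect outcome: (B, X) with payoffs (6, 7).
Under simultaneous play:
Row's best replies: W→D; X→E; Y→E; Z→D.
Player II's best replies: A→Z; B→X; C→W; D→Z; E→Z.
The unique mutual best reply is (D, Z), giving (3, 6).
Sequential outcome (B, X) differs from the Nash profile (D, Z).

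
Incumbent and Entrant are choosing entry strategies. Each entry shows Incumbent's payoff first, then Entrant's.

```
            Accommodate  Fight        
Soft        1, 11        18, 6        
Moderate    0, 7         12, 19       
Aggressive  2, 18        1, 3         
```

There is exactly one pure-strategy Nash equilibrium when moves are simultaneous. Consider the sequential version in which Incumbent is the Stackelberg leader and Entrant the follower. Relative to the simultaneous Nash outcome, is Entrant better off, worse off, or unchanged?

better off

Solve by backward induction (Incumbent leads).
- Soft → Entrant plays Accommodate (best of 11, 6); Incumbent gets 1.
- Moderate → Entrant plays Fight (best of 7, 19); Incumbent gets 12.
- Aggressive → Entrant plays Accommodate (best of 18, 3); Incumbent gets 2.
Maximizing over 1, 12, 2, Incumbent chooses Moderate. Subgame-perfect outcome: (Moderate, Fight) with payoffs (12, 19).
Under simultaneous play:
Incumbent's best replies: Accommodate→Aggressive; Fight→Soft.
Entrant's best replies: Soft→Accommodate; Moderate→Fight; Aggressive→Accommodate.
Only (Aggressive, Accommodate) has each player best-responding; Nash payoffs (2, 18).
Entrant earns 19 sequentially versus 18 at the Nash outcome: better off.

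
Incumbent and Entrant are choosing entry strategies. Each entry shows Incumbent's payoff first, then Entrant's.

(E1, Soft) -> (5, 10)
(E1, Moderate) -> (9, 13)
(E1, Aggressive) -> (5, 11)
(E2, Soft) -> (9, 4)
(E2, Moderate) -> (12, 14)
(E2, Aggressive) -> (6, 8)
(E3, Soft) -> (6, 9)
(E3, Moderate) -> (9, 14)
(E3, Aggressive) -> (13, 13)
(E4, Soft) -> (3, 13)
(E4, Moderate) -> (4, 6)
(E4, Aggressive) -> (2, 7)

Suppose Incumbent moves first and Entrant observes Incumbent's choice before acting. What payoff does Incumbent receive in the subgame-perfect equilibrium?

12

Work backward from Entrant's decision.
- E1 → Entrant plays Moderate (best of 10, 13, 11); Incumbent gets 9.
- E2 → Entrant plays Moderate (best of 4, 14, 8); Incumbent gets 12.
- E3 → Entrant plays Moderate (best of 9, 14, 13); Incumbent gets 9.
- E4 → Entrant plays Soft (best of 13, 6, 7); Incumbent gets 3.
Among 9, 12, 9, 3, the best is 12 at E2. Subgame-perfect outcome: (E2, Moderate) with payoffs (12, 14).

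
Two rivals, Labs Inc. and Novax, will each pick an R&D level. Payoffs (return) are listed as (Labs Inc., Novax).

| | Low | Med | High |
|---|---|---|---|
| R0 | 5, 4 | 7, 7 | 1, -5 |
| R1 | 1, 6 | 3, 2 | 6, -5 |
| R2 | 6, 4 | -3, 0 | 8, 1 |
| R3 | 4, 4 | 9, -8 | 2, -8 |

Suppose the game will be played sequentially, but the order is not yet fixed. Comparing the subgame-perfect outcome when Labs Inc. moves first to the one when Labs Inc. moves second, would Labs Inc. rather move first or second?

If Labs Inc. leads: Novax's best replies are R0→Med, R1→Low, R2→Low, R3→Low; Labs Inc.'s induced payoffs 7, 1, 6, 4; outcome (R0, Med), payoffs (7, 7).
If Novax leads: Labs Inc.'s best replies are Low→R2, Med→R3, High→R2; Novax's induced payoffs 4, -8, 1; outcome (R2, Low), payoffs (6, 4).
Labs Inc. gets 7 moving first and 6 moving second, so Labs Inc. prefers to move first.

first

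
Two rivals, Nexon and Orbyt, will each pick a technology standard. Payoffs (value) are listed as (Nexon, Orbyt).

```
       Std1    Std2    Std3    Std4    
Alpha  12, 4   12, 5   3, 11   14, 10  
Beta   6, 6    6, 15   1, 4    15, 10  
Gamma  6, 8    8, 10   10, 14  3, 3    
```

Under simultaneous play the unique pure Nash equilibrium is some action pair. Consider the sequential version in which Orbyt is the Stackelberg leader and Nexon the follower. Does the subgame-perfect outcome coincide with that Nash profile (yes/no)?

Work backward from Nexon's decision.
- Std1: Nexon compares 12, 6, 6 and picks Alpha; Orbyt would get 4.
- Std2: Nexon compares 12, 6, 8 and picks Alpha; Orbyt would get 5.
- Std3: Nexon compares 3, 1, 10 and picks Gamma; Orbyt would get 14.
- Std4: Nexon compares 14, 15, 3 and picks Beta; Orbyt would get 10.
Orbyt's induced payoffs are 4, 5, 14, 10, so Orbyt commits to Std3. Subgame-perfect outcome: (Gamma, Std3) with payoffs (10, 14).
Now find the simultaneous Nash equilibrium.
Nexon's best replies: Std1→Alpha; Std2→Alpha; Std3→Gamma; Std4→Beta.
Orbyt's best replies: Alpha→Std3; Beta→Std2; Gamma→Std3.
The unique mutual best reply is (Gamma, Std3), giving (10, 14).
Sequential outcome (Gamma, Std3) coincides with the Nash profile (Gamma, Std3).

yes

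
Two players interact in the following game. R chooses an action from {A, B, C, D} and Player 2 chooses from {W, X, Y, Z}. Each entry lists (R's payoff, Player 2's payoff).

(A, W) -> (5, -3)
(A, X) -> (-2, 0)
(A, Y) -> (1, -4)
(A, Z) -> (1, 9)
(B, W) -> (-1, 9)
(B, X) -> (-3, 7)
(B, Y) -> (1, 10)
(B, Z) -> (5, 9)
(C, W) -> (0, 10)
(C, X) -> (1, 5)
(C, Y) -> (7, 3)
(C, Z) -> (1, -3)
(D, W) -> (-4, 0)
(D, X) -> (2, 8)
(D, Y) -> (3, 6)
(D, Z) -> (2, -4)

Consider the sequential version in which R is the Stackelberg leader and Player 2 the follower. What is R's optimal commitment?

Backward induction with R moving first.
- A → Player 2 plays Z (best of -3, 0, -4, 9); R gets 1.
- B → Player 2 plays Y (best of 9, 7, 10, 9); R gets 1.
- C → Player 2 plays W (best of 10, 5, 3, -3); R gets 0.
- D → Player 2 plays X (best of 0, 8, 6, -4); R gets 2.
Among 1, 1, 0, 2, the best is 2 at D. Subgame-perfect outcome: (D, X) with payoffs (2, 8).

D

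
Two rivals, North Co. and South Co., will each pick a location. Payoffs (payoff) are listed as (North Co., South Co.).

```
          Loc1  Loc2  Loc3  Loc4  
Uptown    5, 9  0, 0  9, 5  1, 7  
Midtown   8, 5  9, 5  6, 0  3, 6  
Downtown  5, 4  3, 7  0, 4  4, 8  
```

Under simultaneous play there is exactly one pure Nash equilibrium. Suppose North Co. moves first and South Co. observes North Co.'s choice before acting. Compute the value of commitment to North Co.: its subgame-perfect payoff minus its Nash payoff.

1

South Co. best-responds to each possible North Co. move:
- Uptown: South Co. compares 9, 0, 5, 7 and picks Loc1; North Co. would get 5.
- Midtown: South Co. compares 5, 5, 0, 6 and picks Loc4; North Co. would get 3.
- Downtown: South Co. compares 4, 7, 4, 8 and picks Loc4; North Co. would get 4.
North Co.'s induced payoffs are 5, 3, 4, so North Co. commits to Uptown. Subgame-perfect outcome: (Uptown, Loc1) with payoffs (5, 9).
For the simultaneous game, intersect best replies.
North Co.'s best replies: Loc1→Midtown; Loc2→Midtown; Loc3→Uptown; Loc4→Downtown.
South Co.'s best replies: Uptown→Loc1; Midtown→Loc4; Downtown→Loc4.
Only (Downtown, Loc4) has each player best-responding; Nash payoffs (4, 8).
North Co.'s commitment gain: 5 − 4 = 1.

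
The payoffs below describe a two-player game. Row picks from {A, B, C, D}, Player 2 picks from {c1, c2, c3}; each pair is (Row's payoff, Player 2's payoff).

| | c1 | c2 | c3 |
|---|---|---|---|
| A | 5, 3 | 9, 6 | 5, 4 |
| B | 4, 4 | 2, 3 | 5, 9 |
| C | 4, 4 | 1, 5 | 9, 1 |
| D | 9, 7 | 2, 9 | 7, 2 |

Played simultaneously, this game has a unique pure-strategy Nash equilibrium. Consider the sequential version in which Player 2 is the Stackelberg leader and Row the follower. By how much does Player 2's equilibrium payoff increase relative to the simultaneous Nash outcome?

1

Solve by backward induction (Player 2 leads).
- c1: Row compares 5, 4, 4, 9 and picks D; Player 2 would get 7.
- c2: Row compares 9, 2, 1, 2 and picks A; Player 2 would get 6.
- c3: Row compares 5, 5, 9, 7 and picks C; Player 2 would get 1.
Maximizing over 7, 6, 1, Player 2 chooses c1. Subgame-perfect outcome: (D, c1) with payoffs (9, 7).
Under simultaneous play:
Row's best replies: c1→D; c2→A; c3→C.
Player 2's best replies: A→c2; B→c3; C→c2; D→c2.
Only (A, c2) has each player best-responding; Nash payoffs (9, 6).
Player 2's commitment gain: 7 − 6 = 1.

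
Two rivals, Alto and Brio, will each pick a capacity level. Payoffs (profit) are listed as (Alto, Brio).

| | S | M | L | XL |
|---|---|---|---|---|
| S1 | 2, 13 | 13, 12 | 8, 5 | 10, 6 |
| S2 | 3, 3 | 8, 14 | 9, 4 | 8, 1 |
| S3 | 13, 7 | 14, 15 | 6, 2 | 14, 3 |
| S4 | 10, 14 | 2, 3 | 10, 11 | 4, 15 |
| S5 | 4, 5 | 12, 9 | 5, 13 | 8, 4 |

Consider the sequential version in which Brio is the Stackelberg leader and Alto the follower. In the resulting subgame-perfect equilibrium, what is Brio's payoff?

15

Backward induction with Brio moving first.
- S: BR = S3, leader payoff 7.
- M: BR = S3, leader payoff 15.
- L: BR = S4, leader payoff 11.
- XL: BR = S3, leader payoff 3.
Brio's induced payoffs are 7, 15, 11, 3, so Brio commits to M. Subgame-perfect outcome: (S3, M) with payoffs (14, 15).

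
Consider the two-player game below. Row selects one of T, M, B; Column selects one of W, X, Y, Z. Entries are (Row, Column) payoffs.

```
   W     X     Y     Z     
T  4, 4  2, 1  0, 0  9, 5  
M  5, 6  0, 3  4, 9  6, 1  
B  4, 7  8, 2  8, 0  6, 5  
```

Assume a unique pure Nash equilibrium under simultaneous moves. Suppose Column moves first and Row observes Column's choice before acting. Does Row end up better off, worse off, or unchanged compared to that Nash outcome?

worse off

Solve by backward induction (Column leads).
- W: BR = M, leader payoff 6.
- X: BR = B, leader payoff 2.
- Y: BR = B, leader payoff 0.
- Z: BR = T, leader payoff 5.
Among 6, 2, 0, 5, the best is 6 at W. Subgame-perfect outcome: (M, W) with payoffs (5, 6).
For the simultaneous game, intersect best replies.
Row's best replies: W→M; X→B; Y→B; Z→T.
Column's best replies: T→Z; M→Y; B→W.
Only (T, Z) has each player best-responding; Nash payoffs (9, 5).
Row earns 5 sequentially versus 9 at the Nash outcome: worse off.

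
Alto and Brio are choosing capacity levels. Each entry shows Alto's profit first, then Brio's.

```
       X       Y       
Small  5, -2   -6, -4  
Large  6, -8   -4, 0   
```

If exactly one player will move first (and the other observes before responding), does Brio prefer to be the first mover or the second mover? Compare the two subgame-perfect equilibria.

If Alto leads: Brio's best replies are Small→X, Large→Y; Alto's induced payoffs 5, -4; outcome (Small, X), payoffs (5, -2).
If Brio leads: Alto's best replies are X→Large, Y→Large; Brio's induced payoffs -8, 0; outcome (Large, Y), payoffs (-4, 0).
Brio gets 0 moving first and -2 moving second, so Brio prefers to move first.

first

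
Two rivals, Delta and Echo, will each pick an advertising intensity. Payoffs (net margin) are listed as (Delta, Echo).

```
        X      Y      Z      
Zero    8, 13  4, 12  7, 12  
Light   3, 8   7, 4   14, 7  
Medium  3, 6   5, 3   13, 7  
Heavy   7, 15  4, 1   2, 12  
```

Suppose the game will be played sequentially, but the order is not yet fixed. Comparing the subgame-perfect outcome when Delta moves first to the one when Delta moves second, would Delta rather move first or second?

If Delta leads: Echo's best replies are Zero→X, Light→X, Medium→Z, Heavy→X; Delta's induced payoffs 8, 3, 13, 7; outcome (Medium, Z), payoffs (13, 7).
If Echo leads: Delta's best replies are X→Zero, Y→Light, Z→Light; Echo's induced payoffs 13, 4, 7; outcome (Zero, X), payoffs (8, 13).
Delta gets 13 moving first and 8 moving second, so Delta prefers to move first.

first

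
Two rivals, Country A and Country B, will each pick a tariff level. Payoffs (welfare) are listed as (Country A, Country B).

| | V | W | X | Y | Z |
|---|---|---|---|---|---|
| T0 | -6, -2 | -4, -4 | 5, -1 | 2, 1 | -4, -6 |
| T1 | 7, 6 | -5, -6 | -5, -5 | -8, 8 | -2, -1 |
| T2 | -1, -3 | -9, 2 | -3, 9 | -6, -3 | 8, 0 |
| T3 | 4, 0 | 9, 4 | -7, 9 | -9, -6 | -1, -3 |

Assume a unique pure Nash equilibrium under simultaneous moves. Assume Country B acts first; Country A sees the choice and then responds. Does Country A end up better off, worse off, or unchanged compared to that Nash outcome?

Work backward from Country A's decision.
- V → Country A plays T1 (best of -6, 7, -1, 4); Country B gets 6.
- W → Country A plays T3 (best of -4, -5, -9, 9); Country B gets 4.
- X → Country A plays T0 (best of 5, -5, -3, -7); Country B gets -1.
- Y → Country A plays T0 (best of 2, -8, -6, -9); Country B gets 1.
- Z → Country A plays T2 (best of -4, -2, 8, -1); Country B gets 0.
Maximizing over 6, 4, -1, 1, 0, Country B chooses V. Subgame-perfect outcome: (T1, V) with payoffs (7, 6).
Under simultaneous play:
Country A's best replies: V→T1; W→T3; X→T0; Y→T0; Z→T2.
Country B's best replies: T0→Y; T1→Y; T2→X; T3→X.
The unique mutual best reply is (T0, Y), giving (2, 1).
Country A earns 7 sequentially versus 2 at the Nash outcome: better off.

better off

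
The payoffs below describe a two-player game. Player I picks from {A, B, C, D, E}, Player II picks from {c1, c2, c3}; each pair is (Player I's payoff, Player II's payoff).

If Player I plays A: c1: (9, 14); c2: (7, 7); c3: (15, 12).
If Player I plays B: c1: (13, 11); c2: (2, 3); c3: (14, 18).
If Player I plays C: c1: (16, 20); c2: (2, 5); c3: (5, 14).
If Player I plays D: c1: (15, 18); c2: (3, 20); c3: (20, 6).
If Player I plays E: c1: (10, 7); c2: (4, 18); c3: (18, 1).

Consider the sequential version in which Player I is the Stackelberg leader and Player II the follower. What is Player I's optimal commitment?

C

Backward induction with Player I moving first.
- A → Player II plays c1 (best of 14, 7, 12); Player I gets 9.
- B → Player II plays c3 (best of 11, 3, 18); Player I gets 14.
- C → Player II plays c1 (best of 20, 5, 14); Player I gets 16.
- D → Player II plays c2 (best of 18, 20, 6); Player I gets 3.
- E → Player II plays c2 (best of 7, 18, 1); Player I gets 4.
Player I's induced payoffs are 9, 14, 16, 3, 4, so Player I commits to C. Subgame-perfect outcome: (C, c1) with payoffs (16, 20).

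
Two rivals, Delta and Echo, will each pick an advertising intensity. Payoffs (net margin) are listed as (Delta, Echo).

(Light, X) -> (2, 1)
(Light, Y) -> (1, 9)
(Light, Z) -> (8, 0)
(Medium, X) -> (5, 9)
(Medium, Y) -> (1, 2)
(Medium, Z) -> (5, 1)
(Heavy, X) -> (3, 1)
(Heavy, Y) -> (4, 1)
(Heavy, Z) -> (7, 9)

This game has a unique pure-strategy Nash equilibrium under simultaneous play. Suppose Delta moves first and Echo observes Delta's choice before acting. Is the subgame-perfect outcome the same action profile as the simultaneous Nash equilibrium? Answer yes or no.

no

Echo best-responds to each possible Delta move:
- Light: BR = Y, leader payoff 1.
- Medium: BR = X, leader payoff 5.
- Heavy: BR = Z, leader payoff 7.
Delta's induced payoffs are 1, 5, 7, so Delta commits to Heavy. Subgame-perfect outcome: (Heavy, Z) with payoffs (7, 9).
For the simultaneous game, intersect best replies.
Delta's best replies: X→Medium; Y→Heavy; Z→Light.
Echo's best replies: Light→Y; Medium→X; Heavy→Z.
Only (Medium, X) has each player best-responding; Nash payoffs (5, 9).
Sequential outcome (Heavy, Z) differs from the Nash profile (Medium, X).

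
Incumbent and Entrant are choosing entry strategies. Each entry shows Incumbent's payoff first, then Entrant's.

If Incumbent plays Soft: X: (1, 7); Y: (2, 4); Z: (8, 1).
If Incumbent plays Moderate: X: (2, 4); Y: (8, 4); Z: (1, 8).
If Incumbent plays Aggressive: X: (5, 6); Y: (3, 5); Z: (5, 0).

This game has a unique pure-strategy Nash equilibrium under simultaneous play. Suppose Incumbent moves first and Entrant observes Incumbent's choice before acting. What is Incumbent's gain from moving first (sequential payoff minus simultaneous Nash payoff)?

Work backward from Entrant's decision.
- Soft: Entrant compares 7, 4, 1 and picks X; Incumbent would get 1.
- Moderate: Entrant compares 4, 4, 8 and picks Z; Incumbent would get 1.
- Aggressive: Entrant compares 6, 5, 0 and picks X; Incumbent would get 5.
Maximizing over 1, 1, 5, Incumbent chooses Aggressive. Subgame-perfect outcome: (Aggressive, X) with payoffs (5, 6).
Under simultaneous play:
Incumbent's best replies: X→Aggressive; Y→Moderate; Z→Soft.
Entrant's best replies: Soft→X; Moderate→Z; Aggressive→X.
The unique mutual best reply is (Aggressive, X), giving (5, 6).
Incumbent's commitment gain: 5 − 5 = 0.

0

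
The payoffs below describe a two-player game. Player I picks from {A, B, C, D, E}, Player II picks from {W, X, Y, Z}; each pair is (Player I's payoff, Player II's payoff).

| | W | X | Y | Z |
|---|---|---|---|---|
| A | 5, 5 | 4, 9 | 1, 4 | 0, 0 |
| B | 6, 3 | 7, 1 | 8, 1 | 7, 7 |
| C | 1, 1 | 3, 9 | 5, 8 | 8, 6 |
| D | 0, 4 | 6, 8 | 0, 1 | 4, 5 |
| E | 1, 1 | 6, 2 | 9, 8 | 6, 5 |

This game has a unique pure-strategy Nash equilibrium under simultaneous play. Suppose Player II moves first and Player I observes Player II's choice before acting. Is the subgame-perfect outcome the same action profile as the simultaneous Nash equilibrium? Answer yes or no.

Player I best-responds to each possible Player II move:
- W → Player I plays B (best of 5, 6, 1, 0, 1); Player II gets 3.
- X → Player I plays B (best of 4, 7, 3, 6, 6); Player II gets 1.
- Y → Player I plays E (best of 1, 8, 5, 0, 9); Player II gets 8.
- Z → Player I plays C (best of 0, 7, 8, 4, 6); Player II gets 6.
Among 3, 1, 8, 6, the best is 8 at Y. Subgame-perfect outcome: (E, Y) with payoffs (9, 8).
Now find the simultaneous Nash equilibrium.
Player I's best replies: W→B; X→B; Y→E; Z→C.
Player II's best replies: A→X; B→Z; C→X; D→X; E→Y.
The unique mutual best reply is (E, Y), giving (9, 8).
Sequential outcome (E, Y) coincides with the Nash profile (E, Y).

yes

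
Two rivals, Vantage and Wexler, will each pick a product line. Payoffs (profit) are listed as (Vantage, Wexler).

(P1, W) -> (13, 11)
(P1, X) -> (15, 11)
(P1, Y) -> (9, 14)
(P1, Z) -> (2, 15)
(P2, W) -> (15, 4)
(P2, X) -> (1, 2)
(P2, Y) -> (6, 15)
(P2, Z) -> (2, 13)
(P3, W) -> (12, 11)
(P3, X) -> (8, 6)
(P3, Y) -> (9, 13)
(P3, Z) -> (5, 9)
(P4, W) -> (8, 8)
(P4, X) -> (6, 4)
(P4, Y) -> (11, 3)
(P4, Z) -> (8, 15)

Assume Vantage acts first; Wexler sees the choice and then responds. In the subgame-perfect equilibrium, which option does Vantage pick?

Wexler best-responds to each possible Vantage move:
- P1: Wexler compares 11, 11, 14, 15 and picks Z; Vantage would get 2.
- P2: Wexler compares 4, 2, 15, 13 and picks Y; Vantage would get 6.
- P3: Wexler compares 11, 6, 13, 9 and picks Y; Vantage would get 9.
- P4: Wexler compares 8, 4, 3, 15 and picks Z; Vantage would get 8.
Among 2, 6, 9, 8, the best is 9 at P3. Subgame-perfect outcome: (P3, Y) with payoffs (9, 13).

P3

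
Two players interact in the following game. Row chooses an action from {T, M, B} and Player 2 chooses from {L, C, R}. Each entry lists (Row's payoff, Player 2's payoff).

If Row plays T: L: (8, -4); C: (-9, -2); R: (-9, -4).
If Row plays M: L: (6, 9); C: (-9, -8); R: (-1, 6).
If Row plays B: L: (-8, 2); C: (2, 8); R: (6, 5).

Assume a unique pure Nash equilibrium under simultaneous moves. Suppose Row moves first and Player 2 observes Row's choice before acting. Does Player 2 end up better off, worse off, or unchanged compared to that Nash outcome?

better off

Work backward from Player 2's decision.
- T: BR = C, leader payoff -9.
- M: BR = L, leader payoff 6.
- B: BR = C, leader payoff 2.
Maximizing over -9, 6, 2, Row chooses M. Subgame-perfect outcome: (M, L) with payoffs (6, 9).
Now find the simultaneous Nash equilibrium.
Row's best replies: L→T; C→B; R→B.
Player 2's best replies: T→C; M→L; B→C.
The unique mutual best reply is (B, C), giving (2, 8).
Player 2 earns 9 sequentially versus 8 at the Nash outcome: better off.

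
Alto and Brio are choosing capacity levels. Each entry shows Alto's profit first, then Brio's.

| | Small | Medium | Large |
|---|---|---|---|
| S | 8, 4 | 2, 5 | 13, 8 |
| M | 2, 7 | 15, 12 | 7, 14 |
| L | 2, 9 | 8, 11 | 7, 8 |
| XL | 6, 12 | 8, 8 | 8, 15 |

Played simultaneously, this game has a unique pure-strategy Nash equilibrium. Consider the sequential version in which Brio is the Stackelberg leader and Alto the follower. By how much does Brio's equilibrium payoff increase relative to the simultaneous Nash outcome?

4

Alto best-responds to each possible Brio move:
- Small: BR = S, leader payoff 4.
- Medium: BR = M, leader payoff 12.
- Large: BR = S, leader payoff 8.
Brio's induced payoffs are 4, 12, 8, so Brio commits to Medium. Subgame-perfect outcome: (M, Medium) with payoffs (15, 12).
Now find the simultaneous Nash equilibrium.
Alto's best replies: Small→S; Medium→M; Large→S.
Brio's best replies: S→Large; M→Large; L→Medium; XL→Large.
The unique mutual best reply is (S, Large), giving (13, 8).
Brio's commitment gain: 12 − 8 = 4.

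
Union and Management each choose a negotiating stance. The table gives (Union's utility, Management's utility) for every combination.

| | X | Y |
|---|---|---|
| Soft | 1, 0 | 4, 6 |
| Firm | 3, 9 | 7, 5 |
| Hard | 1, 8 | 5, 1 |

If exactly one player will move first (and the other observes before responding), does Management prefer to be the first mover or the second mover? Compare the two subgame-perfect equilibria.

If Union leads: Management's best replies are Soft→Y, Firm→X, Hard→X; Union's induced payoffs 4, 3, 1; outcome (Soft, Y), payoffs (4, 6).
If Management leads: Union's best replies are X→Firm, Y→Firm; Management's induced payoffs 9, 5; outcome (Firm, X), payoffs (3, 9).
Management gets 9 moving first and 6 moving second, so Management prefers to move first.

first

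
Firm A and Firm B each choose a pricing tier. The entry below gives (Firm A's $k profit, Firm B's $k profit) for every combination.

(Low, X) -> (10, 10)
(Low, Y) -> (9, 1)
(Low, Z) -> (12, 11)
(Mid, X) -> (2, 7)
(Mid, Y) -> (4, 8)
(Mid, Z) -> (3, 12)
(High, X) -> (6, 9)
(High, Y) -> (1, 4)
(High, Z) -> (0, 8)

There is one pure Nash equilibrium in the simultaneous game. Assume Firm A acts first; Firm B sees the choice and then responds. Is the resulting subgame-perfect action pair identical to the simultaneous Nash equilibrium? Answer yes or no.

yes

Work backward from Firm B's decision.
- Low → Firm B plays Z (best of 10, 1, 11); Firm A gets 12.
- Mid → Firm B plays Z (best of 7, 8, 12); Firm A gets 3.
- High → Firm B plays X (best of 9, 4, 8); Firm A gets 6.
Firm A's induced payoffs are 12, 3, 6, so Firm A commits to Low. Subgame-perfect outcome: (Low, Z) with payoffs (12, 11).
Under simultaneous play:
Firm A's best replies: X→Low; Y→Low; Z→Low.
Firm B's best replies: Low→Z; Mid→Z; High→X.
Only (Low, Z) has each player best-responding; Nash payoffs (12, 11).
Sequential outcome (Low, Z) coincides with the Nash profile (Low, Z).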